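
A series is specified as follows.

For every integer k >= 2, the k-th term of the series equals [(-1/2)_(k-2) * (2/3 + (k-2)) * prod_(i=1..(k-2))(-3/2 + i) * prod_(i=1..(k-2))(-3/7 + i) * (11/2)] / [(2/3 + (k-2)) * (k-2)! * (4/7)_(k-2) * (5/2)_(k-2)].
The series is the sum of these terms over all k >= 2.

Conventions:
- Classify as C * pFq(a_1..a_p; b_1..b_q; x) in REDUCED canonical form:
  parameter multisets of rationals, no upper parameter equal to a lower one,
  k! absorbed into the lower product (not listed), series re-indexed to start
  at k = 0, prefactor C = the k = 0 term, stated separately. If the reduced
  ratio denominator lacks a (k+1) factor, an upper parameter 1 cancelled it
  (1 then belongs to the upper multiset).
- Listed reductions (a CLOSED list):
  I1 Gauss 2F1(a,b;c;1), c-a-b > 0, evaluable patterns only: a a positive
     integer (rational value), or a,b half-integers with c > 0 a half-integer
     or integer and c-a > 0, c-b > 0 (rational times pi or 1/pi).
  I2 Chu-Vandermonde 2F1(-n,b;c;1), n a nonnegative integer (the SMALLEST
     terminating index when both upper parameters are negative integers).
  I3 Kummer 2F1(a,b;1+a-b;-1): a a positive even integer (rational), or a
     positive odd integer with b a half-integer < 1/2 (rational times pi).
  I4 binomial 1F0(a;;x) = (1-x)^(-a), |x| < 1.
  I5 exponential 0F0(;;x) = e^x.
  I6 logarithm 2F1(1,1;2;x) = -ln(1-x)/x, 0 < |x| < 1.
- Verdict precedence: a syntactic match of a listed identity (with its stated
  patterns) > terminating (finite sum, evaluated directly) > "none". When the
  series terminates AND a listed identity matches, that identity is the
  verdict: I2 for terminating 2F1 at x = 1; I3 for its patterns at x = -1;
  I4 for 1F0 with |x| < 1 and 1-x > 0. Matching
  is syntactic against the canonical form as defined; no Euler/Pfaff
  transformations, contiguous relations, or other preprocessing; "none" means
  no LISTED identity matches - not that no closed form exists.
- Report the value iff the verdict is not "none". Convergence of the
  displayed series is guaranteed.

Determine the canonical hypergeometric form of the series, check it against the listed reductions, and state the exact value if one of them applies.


Classification (C = 11/2): 2F1 with upper {-1/2, -1/2}, lower {5/2}, argument x = 1. Verdict (x = 1): Gauss (I1, half-integer pattern) applies (x = 1; upper {-1/2, -1/2} half-integers, c = 5/2 in the evaluable pattern). Its exact value is (495/256) * pi.

Structural cue: x = 1 and the parameter 4/7 appears in both the upper and lower lists and cancels (alongside the other common factor).
Step ratio: r(k) = 1 * (k-1/2) (k-1/2) / [(k+5/2) (k+1)] - rational in k, leading ratio 1; with t_0 = 11/2, classification follows.


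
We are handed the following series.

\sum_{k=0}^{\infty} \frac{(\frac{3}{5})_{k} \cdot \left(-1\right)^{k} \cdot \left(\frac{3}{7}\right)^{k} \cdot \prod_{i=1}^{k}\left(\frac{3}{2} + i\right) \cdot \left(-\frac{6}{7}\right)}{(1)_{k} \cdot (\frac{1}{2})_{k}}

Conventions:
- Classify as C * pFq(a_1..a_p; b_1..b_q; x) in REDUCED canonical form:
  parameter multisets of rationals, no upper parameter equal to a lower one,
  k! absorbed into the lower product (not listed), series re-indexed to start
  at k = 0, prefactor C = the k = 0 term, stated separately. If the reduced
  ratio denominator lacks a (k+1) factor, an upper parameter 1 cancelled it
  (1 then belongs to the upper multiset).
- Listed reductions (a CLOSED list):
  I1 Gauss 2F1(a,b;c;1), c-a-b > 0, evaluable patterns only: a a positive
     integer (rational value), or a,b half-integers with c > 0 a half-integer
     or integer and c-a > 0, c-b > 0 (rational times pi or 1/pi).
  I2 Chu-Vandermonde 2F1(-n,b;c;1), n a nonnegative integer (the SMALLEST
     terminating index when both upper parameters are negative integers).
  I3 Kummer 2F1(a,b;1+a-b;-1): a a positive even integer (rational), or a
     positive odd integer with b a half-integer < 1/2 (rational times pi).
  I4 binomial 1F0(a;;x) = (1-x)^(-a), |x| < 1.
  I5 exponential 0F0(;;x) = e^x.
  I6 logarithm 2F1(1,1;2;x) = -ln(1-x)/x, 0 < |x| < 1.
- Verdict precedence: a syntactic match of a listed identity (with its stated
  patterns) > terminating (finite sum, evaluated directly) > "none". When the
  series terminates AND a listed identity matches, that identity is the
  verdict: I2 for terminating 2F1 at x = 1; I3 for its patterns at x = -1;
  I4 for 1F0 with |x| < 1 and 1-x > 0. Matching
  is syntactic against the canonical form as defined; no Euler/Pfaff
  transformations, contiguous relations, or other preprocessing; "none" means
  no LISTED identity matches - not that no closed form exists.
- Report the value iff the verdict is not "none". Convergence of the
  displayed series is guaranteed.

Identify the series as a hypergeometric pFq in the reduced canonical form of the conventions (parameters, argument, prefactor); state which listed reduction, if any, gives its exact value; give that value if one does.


Classification (C = -\frac{6}{7}): 2F1 with upper {\frac{3}{5}, \frac{5}{2}}, lower {\frac{1}{2}}, argument x = -\frac{3}{7}. Verdict: none. A 2F1 with upper {\frac{3}{5}, \frac{5}{2}} fits none of I1-I6 at x = -\frac{3}{7}; the sum runs forever.

The tell: with t_0 = -\frac{6}{7}, the (-1)^k factor (prefactor -6/7) folds into the argument's sign.
Consecutive-term ratio: r(k) = -\frac{3}{7} * (k+\frac{3}{5}) (k+\frac{5}{2}) / [(k+\frac{1}{2}) (k+1)] ; factor over Q: parameters, x = -\frac{3}{7}, and C = -\frac{6}{7}.


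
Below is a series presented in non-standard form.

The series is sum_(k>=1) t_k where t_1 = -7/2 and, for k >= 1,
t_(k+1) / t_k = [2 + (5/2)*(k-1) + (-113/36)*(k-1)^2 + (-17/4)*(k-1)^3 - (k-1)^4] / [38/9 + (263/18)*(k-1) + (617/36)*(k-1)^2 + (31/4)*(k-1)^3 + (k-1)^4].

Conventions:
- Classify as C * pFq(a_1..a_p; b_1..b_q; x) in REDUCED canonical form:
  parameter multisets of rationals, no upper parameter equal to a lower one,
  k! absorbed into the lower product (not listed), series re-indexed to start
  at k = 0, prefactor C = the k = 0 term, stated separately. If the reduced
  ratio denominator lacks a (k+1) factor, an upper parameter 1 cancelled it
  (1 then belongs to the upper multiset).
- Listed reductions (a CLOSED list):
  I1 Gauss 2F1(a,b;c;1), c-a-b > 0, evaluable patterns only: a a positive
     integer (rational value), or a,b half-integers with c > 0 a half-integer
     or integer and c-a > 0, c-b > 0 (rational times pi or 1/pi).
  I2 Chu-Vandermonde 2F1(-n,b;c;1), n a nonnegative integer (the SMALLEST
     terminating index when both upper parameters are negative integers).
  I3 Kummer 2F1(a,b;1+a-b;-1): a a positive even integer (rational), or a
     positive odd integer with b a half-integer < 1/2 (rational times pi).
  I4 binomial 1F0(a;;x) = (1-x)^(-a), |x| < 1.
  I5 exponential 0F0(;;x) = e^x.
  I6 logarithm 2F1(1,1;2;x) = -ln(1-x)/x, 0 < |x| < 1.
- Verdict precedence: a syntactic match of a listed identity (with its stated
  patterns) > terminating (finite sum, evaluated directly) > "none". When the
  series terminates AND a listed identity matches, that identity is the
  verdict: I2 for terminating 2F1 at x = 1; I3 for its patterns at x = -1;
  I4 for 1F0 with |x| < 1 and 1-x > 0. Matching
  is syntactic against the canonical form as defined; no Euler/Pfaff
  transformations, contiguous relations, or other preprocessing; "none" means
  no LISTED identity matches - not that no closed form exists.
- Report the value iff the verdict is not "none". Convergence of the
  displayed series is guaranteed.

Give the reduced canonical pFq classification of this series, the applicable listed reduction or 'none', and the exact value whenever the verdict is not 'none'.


The series (x = -1) is 2F1: upper {-3/4, 3}, lower {19/4}, prefactor -7/2. Verdict: none here - no I1-I6 shape fits x = -1 with lower {19/4}.

Structural cue: with t_0 = -7/2, the expanded ratio factors over Q; C = -7/2, roots give parameters.
Consecutive-term ratio: r(k) = (-1) * (k-3/4) (k+3) / [(k+19/4) (k+1)] ; factor over Q: parameters, x = (-1), and C = -7/2.


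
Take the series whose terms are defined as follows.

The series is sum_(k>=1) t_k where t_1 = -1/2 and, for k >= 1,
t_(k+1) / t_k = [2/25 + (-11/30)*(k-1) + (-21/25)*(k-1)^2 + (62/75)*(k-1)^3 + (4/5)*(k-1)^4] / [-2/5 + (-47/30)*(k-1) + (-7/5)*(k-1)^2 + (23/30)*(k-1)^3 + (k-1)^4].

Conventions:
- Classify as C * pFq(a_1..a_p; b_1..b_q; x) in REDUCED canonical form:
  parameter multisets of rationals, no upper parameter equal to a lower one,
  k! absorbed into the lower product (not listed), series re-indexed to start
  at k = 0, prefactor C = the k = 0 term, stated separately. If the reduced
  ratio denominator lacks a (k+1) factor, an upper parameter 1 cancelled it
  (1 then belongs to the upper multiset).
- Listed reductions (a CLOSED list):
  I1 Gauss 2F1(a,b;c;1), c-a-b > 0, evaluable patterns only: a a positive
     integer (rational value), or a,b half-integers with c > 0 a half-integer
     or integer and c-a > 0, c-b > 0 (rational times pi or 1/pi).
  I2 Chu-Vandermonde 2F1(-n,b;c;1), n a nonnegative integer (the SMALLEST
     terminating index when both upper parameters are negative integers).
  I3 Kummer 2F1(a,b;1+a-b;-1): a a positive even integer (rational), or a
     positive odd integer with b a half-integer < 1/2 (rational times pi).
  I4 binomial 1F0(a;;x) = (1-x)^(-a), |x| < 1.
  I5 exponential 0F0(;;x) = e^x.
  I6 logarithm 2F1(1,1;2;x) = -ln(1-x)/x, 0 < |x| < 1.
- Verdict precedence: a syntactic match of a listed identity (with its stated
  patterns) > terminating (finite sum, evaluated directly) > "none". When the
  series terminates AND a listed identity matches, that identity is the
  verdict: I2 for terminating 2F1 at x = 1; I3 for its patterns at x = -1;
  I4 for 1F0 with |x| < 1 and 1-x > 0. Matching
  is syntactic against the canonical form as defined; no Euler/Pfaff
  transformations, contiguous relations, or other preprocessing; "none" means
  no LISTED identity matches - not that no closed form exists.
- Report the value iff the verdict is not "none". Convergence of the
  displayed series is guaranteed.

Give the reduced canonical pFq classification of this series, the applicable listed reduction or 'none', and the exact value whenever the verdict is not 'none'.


x = 4/5 here; the reduced form reads 3F2, upper {-4/5, -1/6, 3/2}, lower {-4/3, 3/5}, C = -1/2. Verdict: none here - no I1-I6 shape fits x = 4/5 with lower {-4/3, 3/5}.

Structural cue: x = (4/5) and the expanded ratio factors over Q; prefactor -1/2, roots give parameters.
Step ratio: r(k) = (4/5) * (k-4/5) (k-1/6) (k+3/2) / [(k-4/3) (k+3/5) (k+1)] - rational; roots negated = parameters, x = (4/5), C = -1/2.


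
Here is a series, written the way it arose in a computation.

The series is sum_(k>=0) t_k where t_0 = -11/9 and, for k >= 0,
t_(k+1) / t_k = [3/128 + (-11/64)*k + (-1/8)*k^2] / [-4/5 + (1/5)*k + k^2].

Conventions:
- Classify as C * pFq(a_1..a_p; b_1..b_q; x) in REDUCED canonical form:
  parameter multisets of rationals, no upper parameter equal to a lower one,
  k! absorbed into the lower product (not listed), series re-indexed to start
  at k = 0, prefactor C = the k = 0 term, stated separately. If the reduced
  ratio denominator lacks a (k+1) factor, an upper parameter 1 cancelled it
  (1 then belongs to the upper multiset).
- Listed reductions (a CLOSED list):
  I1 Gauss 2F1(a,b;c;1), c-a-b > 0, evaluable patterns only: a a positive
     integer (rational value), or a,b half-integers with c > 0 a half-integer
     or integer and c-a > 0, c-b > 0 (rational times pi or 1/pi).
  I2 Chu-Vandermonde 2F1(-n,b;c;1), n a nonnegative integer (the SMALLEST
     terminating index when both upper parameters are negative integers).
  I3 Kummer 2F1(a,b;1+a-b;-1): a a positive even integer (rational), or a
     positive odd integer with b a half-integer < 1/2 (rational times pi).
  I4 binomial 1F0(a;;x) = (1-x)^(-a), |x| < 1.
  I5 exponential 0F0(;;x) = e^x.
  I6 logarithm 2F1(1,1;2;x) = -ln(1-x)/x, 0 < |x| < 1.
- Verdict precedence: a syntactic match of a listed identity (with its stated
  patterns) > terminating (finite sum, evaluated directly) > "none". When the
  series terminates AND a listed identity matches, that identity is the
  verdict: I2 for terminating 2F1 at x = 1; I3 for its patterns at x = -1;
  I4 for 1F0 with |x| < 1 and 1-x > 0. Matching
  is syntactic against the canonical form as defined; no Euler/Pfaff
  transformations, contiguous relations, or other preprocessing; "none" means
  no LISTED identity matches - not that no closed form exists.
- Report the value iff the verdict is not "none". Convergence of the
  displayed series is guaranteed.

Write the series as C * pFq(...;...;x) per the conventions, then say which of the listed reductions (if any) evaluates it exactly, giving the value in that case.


At argument -1/8: a 2F1 with upper {-1/8, 3/2}, lower {-4/5}, scaled by C = -11/9. Verdict: no listed reduction: x = -1/8 and upper {-1/8, 3/2} fail every I1-I6 pattern.

The tell: t_0 being -11/9, factor the ratio over Q (C = -11/9): negated roots = parameters.
Adjacent-term ratio: r(k) = (-1/8) * (k-1/8) (k+3/2) / [(k-4/5) (k+1)] - poly over poly, x = (-1/8) from leading terms; C = -11/9 at k = 0.


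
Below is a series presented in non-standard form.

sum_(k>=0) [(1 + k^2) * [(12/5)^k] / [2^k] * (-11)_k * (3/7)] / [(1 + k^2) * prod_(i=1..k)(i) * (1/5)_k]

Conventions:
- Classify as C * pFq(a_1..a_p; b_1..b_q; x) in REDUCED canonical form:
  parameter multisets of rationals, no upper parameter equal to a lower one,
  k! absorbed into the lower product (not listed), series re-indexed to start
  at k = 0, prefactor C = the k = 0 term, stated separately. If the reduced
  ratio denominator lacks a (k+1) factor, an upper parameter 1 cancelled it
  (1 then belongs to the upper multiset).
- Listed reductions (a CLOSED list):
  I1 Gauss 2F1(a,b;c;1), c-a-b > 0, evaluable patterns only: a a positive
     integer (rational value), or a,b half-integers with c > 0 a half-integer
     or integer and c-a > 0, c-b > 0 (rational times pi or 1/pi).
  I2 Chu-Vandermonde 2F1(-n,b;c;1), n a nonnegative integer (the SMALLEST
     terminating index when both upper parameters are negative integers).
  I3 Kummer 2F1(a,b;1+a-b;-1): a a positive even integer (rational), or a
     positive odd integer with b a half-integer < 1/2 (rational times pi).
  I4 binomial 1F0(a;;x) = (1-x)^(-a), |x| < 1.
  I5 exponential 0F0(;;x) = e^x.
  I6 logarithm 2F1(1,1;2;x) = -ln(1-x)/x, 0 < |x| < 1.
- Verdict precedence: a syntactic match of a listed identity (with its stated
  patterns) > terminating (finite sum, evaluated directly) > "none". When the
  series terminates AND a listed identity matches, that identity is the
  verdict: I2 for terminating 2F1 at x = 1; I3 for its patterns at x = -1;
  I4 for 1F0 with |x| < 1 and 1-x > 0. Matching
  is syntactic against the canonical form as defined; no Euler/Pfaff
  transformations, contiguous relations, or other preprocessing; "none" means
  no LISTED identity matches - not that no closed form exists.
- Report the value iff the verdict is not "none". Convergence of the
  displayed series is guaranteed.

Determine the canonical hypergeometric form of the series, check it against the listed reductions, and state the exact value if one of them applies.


Reduced: x = 6/5, 1F1, upper = {-11}, lower = {1/5}, C = 3/7. Verdict: terminating - no listed pattern fits, but -11 in the upper list cuts the series at k = 11; direct evaluation. Value: 934921875/3482205727.

Key step: with t_0 = 3/7, the two k-th powers (C = 3/7, x = 6/5) combine into one argument.
Term ratio: r(k) = (6/5) * (k-11) / [(k+1/5) (k+1)] - rational in k. x = (6/5); t_0 = 3/7; negate the roots.


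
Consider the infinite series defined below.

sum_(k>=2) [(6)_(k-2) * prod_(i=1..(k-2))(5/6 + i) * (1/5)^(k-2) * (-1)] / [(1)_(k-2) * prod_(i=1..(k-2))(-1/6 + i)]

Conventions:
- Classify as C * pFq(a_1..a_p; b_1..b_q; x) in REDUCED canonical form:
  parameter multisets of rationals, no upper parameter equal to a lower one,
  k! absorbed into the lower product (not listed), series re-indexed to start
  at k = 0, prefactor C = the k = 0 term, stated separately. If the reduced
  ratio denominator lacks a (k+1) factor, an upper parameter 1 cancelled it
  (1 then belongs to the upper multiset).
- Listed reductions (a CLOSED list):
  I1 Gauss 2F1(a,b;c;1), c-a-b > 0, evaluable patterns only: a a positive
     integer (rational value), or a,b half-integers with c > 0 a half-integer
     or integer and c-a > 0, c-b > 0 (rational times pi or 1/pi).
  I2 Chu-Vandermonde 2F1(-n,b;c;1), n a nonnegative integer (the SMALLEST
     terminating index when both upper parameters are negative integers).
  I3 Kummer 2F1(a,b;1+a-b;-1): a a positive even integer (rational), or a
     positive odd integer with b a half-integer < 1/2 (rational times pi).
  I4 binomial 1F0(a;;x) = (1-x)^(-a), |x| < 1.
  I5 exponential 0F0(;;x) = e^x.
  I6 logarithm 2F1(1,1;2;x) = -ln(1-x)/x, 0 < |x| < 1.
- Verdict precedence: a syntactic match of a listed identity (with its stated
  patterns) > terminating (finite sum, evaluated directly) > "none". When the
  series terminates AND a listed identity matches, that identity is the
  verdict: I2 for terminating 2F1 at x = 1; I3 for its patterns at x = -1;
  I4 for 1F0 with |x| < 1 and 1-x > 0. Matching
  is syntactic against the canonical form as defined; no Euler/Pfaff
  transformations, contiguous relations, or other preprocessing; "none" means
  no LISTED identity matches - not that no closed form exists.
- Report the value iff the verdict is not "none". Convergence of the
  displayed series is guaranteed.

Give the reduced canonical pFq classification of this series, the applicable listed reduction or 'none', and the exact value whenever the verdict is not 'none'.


x = 1/5 here; the reduced form reads 2F1, upper {11/6, 6}, lower {5/6}, C = -1. Verdict: none - at argument 1/5 the multisets {11/6, 6} ; {5/6} match no listed identity.

Key observation: with t_0 = -1, the lower running product (C = -1) is a rising factorial.
Step ratio: r(k) = (1/5) * (k+11/6) (k+6) / [(k+5/6) (k+1)] - rational in k, leading ratio (1/5); with t_0 = -1, classification follows.


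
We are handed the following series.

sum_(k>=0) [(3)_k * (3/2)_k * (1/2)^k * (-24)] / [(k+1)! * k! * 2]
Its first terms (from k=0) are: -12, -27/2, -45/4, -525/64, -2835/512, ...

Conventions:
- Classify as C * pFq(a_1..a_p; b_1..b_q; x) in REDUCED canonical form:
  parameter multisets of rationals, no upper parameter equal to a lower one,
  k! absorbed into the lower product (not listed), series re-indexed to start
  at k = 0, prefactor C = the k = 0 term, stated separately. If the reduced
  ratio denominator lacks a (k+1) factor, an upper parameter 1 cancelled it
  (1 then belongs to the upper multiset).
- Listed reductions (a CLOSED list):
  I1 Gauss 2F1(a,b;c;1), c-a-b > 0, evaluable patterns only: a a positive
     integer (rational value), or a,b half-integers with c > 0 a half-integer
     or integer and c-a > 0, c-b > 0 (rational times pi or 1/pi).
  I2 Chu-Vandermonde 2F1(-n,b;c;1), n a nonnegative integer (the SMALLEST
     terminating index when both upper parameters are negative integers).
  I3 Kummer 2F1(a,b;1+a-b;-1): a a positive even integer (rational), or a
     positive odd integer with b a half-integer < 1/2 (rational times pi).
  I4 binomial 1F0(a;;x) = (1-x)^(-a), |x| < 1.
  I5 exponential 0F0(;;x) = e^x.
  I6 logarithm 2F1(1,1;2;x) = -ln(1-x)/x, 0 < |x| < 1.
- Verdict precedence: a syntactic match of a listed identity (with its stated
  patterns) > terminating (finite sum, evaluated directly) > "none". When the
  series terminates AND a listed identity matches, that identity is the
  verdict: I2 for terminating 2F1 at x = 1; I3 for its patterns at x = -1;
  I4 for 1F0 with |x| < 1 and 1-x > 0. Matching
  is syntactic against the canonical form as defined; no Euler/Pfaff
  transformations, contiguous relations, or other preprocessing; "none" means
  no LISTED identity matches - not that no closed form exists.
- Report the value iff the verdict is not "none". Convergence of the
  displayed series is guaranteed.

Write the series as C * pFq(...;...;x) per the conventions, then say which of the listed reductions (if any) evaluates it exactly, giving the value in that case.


Reduced: x = 1/2, 2F1, upper = {3/2, 3}, lower = {2}, C = -12. Verdict: none - at argument 1/2 the multisets {3/2, 3} ; {2} match no listed identity.

Key step: from the first term -12: the denominator's factorial ratio (C = -12, x = 1/2) is a lower Pochhammer.
Adjacent-term ratio: r(k) = (1/2) * (k+3/2) (k+3) / [(k+2) (k+1)] - rational; roots negated = parameters, x = (1/2), C = -12.


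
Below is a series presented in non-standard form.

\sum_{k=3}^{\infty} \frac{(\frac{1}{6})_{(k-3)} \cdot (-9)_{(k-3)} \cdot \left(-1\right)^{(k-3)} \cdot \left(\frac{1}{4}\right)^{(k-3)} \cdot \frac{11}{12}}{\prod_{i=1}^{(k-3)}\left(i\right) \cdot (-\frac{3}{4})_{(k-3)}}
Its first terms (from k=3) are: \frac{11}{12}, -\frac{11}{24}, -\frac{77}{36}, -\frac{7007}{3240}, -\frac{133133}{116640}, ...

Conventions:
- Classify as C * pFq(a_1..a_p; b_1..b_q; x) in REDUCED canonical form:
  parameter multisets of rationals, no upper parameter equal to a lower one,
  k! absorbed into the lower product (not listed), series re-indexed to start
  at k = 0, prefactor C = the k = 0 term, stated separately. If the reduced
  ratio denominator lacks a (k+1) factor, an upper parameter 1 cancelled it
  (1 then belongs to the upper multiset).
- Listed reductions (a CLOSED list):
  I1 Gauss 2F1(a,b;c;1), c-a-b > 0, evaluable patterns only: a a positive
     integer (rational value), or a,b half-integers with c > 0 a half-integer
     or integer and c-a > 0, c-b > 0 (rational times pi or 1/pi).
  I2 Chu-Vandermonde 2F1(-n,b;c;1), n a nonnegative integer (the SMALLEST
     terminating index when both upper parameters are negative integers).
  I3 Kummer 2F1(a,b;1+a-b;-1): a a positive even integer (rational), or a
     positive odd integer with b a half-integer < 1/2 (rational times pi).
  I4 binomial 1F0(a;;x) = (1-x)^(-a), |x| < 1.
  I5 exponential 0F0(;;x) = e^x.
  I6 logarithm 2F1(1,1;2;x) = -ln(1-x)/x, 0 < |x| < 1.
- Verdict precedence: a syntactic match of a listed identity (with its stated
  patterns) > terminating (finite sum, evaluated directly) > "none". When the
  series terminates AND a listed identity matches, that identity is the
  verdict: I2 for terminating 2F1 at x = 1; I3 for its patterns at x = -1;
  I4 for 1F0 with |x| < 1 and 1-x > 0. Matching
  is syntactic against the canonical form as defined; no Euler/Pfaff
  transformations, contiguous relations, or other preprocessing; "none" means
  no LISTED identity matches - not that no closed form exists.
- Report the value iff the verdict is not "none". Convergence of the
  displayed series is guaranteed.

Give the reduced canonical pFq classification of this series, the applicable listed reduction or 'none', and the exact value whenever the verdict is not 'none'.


With C = \frac{11}{12}: the canonical form is 2F1(-9, \frac{1}{6}; -\frac{3}{4}; -\frac{1}{4}). Verdict: terminating - upper -9 stops the sum at k = 9; the 10 terms are added exactly. Sum: -\frac{26244654318619}{4829191612416}.

Key step: x = -\frac{1}{4} and the product of the first k integers (C = 11/12, x = -1/4) is k!.
Term ratio: r(k) = -\frac{1}{4} * (k-9) (k+\frac{1}{6}) / [(k-\frac{3}{4}) (k+1)] - rational; roots negated = parameters, x = -\frac{1}{4}, C = \frac{11}{12}.


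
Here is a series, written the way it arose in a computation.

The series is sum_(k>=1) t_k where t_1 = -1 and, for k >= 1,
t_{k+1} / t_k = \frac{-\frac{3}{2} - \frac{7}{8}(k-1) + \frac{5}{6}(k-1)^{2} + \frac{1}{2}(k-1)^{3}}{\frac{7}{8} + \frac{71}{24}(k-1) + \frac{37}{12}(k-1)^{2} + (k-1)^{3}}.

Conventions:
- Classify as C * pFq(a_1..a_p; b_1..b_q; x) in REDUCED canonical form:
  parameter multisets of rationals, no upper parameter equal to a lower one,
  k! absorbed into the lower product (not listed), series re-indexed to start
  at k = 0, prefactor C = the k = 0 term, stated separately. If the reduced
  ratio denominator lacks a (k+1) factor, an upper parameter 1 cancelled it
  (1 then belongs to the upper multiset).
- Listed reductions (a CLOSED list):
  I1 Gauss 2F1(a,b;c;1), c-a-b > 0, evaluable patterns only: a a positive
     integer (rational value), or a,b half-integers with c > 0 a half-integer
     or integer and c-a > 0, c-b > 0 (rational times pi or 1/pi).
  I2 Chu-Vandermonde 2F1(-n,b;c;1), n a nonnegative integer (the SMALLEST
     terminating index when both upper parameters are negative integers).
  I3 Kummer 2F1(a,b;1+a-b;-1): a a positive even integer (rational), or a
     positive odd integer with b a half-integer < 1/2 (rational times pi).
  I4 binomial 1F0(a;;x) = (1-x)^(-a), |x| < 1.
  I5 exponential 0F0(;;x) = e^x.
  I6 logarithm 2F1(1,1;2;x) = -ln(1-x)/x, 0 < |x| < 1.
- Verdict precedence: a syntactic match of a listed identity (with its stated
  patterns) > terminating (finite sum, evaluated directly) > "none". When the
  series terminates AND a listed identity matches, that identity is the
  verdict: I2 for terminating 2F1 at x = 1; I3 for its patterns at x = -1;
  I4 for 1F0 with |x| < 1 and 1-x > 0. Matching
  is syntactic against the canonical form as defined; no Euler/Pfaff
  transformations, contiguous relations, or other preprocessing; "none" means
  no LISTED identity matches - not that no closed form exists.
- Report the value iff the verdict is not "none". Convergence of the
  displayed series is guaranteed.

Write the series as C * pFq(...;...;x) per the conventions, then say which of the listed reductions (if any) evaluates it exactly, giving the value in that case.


Reduced: x = \frac{1}{2}, 2F1, upper = {-\frac{4}{3}, \frac{3}{2}}, lower = {\frac{7}{12}}, C = -1. Verdict: none. No listed pattern accepts 2F1(-\frac{4}{3}, \frac{3}{2}; \frac{7}{12}; \frac{1}{2}).

The tell: t_0 = -1 here, and the ratio is unreduced: k + 3/2 divides both sides (prefactor -1).
Ratio: r(k) = \frac{1}{2} * (k-\frac{4}{3}) (k+\frac{3}{2}) / [(k+\frac{7}{12}) (k+1)] - poly over poly, x = \frac{1}{2} from leading terms; C = -1 at k = 0.


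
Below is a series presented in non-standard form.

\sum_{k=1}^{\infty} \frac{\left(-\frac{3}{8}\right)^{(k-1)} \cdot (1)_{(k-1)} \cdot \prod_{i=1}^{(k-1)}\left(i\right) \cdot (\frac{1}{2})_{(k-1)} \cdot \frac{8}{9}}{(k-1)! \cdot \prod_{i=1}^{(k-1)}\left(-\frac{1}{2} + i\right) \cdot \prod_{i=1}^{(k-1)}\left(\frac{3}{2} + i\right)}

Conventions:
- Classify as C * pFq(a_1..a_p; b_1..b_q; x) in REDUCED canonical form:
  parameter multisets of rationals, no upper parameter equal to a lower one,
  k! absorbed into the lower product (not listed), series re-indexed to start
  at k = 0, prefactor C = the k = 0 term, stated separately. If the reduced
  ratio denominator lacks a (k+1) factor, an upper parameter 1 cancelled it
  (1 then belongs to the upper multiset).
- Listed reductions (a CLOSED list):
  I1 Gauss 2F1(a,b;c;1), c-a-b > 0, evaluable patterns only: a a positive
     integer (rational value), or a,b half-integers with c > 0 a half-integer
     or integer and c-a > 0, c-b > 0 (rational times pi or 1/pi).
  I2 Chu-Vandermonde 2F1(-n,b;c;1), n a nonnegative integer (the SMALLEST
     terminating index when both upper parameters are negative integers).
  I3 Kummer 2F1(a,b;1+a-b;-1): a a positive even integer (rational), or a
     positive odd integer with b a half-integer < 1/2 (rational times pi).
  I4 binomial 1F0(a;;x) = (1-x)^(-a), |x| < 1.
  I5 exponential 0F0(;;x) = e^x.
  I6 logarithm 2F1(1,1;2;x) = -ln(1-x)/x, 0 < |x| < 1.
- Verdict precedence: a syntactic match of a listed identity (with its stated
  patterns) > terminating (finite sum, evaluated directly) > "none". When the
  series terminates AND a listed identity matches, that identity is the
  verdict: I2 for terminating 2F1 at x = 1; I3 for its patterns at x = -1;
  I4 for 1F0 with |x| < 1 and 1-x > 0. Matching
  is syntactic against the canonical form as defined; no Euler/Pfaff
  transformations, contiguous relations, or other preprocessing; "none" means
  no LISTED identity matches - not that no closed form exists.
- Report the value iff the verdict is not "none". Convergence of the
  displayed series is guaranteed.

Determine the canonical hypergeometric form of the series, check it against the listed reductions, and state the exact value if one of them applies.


x = -\frac{3}{8} here; the reduced form reads 2F1, upper {1, 1}, lower {\frac{5}{2}}, C = \frac{8}{9}. Verdict: no listed reduction: x = -\frac{3}{8} and upper {1, 1} fail every I1-I6 pattern.

First insight: t_0 = \frac{8}{9} here, and the lower running product (prefactor 8/9) is a rising factorial.
Term ratio: r(k) = -\frac{3}{8} * (k+1) (k+1) / [(k+\frac{5}{2}) (k+1)] ; factor over Q: parameters, x = -\frac{3}{8}, and C = \frac{8}{9}.


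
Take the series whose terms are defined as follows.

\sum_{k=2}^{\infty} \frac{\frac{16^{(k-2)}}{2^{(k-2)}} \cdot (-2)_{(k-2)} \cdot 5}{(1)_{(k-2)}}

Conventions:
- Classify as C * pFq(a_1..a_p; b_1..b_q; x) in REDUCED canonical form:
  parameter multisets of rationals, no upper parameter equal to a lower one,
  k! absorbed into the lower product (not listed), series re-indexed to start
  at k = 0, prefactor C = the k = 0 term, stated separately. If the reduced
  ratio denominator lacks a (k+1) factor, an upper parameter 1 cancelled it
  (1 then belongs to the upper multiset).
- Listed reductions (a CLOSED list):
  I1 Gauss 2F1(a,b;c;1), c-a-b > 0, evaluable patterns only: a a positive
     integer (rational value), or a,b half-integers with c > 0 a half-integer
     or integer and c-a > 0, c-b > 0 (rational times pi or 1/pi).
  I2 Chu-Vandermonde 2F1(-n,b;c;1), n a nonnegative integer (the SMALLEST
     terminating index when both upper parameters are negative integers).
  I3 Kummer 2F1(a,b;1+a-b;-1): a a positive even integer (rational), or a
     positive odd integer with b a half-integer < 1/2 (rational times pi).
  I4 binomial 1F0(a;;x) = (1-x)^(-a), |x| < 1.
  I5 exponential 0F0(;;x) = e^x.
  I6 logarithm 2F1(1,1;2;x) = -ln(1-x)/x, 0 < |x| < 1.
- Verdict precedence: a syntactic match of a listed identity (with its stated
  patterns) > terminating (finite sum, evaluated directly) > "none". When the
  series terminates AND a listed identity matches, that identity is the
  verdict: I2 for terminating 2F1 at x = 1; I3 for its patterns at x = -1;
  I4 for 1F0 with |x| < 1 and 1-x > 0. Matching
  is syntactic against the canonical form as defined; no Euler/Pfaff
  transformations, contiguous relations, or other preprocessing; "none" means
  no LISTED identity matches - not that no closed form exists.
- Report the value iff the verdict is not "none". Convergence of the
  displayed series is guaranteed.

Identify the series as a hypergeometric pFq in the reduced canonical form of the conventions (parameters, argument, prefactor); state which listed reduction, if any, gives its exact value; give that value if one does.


Prefactor 5, argument 8: 1F0 with upper {-2} over lower {-}. Verdict: terminating - upper parameter -2 makes this a finite sum (last index 2), evaluated exactly. Exact value: 245.

Key step: t_0 = 5 here, and (1)_k (C = 5) is k! itself.
Ratio: r(k) = 8 * (k-2) / [(k+1)] ; factor over Q: parameters, x = 8, and C = 5.


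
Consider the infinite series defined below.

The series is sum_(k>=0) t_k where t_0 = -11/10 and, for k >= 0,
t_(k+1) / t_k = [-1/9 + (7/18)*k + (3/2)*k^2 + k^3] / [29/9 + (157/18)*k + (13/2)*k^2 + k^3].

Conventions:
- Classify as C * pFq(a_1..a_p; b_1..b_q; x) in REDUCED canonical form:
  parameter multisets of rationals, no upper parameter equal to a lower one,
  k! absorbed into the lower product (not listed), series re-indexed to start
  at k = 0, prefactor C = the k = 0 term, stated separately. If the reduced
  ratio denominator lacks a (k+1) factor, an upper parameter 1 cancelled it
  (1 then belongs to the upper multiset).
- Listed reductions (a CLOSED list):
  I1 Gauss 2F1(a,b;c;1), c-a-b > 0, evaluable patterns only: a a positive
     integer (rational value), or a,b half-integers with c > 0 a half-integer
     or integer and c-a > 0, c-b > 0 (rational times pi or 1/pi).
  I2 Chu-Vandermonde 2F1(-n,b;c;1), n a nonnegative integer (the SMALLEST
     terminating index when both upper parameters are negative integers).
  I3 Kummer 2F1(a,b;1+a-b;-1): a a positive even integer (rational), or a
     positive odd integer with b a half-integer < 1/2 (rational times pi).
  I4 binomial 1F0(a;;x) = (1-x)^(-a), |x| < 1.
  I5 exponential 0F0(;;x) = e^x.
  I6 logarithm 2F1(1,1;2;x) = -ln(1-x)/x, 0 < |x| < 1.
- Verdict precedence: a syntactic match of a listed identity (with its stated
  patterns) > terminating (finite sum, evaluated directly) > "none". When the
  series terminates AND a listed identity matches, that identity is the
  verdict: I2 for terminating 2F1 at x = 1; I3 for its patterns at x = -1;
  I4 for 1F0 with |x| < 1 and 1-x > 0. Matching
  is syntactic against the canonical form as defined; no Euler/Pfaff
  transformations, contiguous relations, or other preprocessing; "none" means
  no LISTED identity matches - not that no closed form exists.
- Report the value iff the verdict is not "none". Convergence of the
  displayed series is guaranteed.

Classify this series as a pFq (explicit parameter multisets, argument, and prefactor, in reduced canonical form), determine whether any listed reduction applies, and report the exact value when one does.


Reduced: x = 1, 2F1, upper = {-1/6, 1}, lower = {29/6}, C = -11/10. Verdict at x = 1: Gauss (I1, integer-parameter pattern) matches (x = 1: the Gamma ratio telescopes since c-a-b = 4 > 0 and a = 1 in Z>0). Value: -253/240.

First insight: t_0 being -11/10, the ratio is unreduced: k + 2/3 divides both sides (C = -11/10).
Ratio: r(k) = 1 * (k-1/6) (k+1) / [(k+29/6) (k+1)] - rational in k. x = 1; t_0 = -11/10; negate the roots.


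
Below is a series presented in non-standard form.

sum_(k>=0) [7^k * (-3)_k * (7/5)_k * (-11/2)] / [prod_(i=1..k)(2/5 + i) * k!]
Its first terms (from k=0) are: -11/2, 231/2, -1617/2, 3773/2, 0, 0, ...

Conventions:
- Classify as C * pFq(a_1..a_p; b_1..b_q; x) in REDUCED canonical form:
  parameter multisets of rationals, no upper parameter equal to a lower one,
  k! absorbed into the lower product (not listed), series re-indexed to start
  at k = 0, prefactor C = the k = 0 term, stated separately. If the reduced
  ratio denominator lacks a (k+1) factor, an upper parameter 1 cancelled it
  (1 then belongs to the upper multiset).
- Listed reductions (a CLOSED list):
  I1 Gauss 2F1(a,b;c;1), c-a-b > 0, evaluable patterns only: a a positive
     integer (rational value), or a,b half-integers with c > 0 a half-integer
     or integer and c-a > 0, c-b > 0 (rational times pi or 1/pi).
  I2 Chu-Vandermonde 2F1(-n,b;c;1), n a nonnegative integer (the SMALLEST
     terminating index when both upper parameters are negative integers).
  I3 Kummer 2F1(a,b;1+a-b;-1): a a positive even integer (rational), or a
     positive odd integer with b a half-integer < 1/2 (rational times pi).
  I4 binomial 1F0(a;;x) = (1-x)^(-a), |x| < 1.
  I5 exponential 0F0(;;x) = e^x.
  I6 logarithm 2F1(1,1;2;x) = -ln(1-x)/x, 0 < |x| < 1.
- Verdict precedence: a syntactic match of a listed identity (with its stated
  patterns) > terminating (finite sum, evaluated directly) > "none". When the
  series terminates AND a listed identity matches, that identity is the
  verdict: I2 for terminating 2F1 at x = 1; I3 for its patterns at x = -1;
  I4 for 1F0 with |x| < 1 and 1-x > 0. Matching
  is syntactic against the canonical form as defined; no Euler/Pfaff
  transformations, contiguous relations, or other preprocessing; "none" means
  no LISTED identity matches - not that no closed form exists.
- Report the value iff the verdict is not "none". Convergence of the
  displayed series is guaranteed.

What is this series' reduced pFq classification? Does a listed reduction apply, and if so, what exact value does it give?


Canonical form: C = -11/2 times 1F0 with upper {-3}, lower {-}, x = 7. Verdict: terminating - the sum ends at index 3 because -3 is a negative integer; exact evaluation follows. Its exact value is 1188.

First insight: t_0 = -11/2 here, and the lower running product (C = -11/2) is a rising factorial.
Consecutive-term ratio: r(k) = 7 * (k-3) / [(k+1)] - rational in k. x = 7; t_0 = -11/2; negate the roots.


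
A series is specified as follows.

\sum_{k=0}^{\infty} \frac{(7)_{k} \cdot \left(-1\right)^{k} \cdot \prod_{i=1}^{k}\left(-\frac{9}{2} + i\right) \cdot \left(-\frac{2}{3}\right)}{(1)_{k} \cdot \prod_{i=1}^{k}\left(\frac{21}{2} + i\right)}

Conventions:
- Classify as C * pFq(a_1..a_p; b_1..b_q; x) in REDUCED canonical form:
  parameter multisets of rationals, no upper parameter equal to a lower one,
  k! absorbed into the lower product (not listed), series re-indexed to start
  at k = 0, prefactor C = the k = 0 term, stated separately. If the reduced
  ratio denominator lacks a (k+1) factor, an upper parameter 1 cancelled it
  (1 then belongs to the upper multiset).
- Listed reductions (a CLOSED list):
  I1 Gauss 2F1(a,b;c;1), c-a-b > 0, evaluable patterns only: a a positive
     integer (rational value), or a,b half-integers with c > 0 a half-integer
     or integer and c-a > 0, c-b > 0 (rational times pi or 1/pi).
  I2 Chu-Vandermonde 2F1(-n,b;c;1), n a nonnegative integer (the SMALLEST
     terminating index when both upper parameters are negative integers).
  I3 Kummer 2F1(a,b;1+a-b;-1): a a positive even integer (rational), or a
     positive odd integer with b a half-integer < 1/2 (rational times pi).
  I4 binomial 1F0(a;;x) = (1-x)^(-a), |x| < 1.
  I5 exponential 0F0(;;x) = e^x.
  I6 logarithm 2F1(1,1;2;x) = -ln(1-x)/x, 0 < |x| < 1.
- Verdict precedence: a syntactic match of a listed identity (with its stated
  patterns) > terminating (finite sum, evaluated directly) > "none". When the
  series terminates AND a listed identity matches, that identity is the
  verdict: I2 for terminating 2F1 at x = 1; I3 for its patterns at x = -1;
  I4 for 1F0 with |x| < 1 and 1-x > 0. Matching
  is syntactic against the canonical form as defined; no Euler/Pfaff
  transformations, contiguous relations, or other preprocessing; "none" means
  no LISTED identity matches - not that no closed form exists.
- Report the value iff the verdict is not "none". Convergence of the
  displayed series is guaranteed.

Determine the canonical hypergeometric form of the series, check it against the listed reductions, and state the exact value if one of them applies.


Structural cue: t_0 = -\frac{2}{3} here, and the lower running product (C = -2/3) is a rising factorial.
Ratio: r(k) = -1 * (k-\frac{7}{2}) (k+7) / [(k+\frac{23}{2}) (k+1)] ; factor over Q: parameters, x = -1, and C = -\frac{2}{3}.

This is -\frac{2}{3} * 2F1(-\frac{7}{2}, 7; \frac{23}{2}; -1) in reduced canonical form. Verdict: Kummer (I3) fires (x = -1; c = \frac{23}{2} equals 1+a-b for upper {-\frac{7}{2}, 7}: listed pattern). Value: \left(-\frac{4849845}{4194304}\right) \cdot \pi.


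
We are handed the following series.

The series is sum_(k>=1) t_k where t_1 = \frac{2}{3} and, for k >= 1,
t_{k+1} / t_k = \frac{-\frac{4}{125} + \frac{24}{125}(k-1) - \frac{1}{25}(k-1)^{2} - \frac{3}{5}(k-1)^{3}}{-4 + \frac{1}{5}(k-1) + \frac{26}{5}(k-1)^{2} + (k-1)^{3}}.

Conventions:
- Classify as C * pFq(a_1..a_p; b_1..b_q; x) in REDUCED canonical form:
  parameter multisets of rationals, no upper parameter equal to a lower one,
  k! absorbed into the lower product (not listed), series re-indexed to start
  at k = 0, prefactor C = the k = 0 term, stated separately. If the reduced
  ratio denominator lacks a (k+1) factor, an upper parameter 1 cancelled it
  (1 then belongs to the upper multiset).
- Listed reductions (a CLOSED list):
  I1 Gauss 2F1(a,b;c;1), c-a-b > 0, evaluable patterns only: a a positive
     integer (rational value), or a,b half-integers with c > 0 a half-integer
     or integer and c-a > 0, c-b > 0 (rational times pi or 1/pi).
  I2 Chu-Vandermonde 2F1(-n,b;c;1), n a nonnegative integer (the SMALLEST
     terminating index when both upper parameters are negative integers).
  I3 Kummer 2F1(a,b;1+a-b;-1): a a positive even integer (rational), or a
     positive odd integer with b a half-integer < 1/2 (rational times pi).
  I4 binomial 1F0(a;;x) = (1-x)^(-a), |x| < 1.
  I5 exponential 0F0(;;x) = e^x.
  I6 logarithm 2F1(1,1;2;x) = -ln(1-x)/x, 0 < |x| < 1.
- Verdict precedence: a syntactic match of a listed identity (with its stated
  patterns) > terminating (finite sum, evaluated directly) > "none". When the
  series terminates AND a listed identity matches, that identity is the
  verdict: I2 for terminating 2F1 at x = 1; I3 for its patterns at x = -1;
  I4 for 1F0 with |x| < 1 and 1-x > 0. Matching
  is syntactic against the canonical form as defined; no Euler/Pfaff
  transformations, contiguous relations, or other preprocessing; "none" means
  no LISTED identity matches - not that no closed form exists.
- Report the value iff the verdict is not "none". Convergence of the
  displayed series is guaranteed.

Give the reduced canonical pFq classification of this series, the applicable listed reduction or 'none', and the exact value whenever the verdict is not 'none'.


Canonical form: C = \frac{2}{3} times 3F2 with upper {-\frac{2}{5}, -\frac{1}{5}, \frac{2}{3}}, lower {-\frac{4}{5}, 5}, x = -\frac{3}{5}. Verdict: none. No listed pattern accepts 3F2(-\frac{2}{5}, -\frac{1}{5}, \frac{2}{3}; -\frac{4}{5}, 5; -\frac{3}{5}).

Key step: t_0 = \frac{2}{3} here, and factor the ratio over Q (C = 2/3, x = -3/5): negated roots = parameters.
Ratio: r(k) = -\frac{3}{5} * (k-\frac{2}{5}) (k-\frac{1}{5}) (k+\frac{2}{3}) / [(k-\frac{4}{5}) (k+5) (k+1)] - rational in k, leading ratio -\frac{3}{5}; with t_0 = \frac{2}{3}, classification follows.
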